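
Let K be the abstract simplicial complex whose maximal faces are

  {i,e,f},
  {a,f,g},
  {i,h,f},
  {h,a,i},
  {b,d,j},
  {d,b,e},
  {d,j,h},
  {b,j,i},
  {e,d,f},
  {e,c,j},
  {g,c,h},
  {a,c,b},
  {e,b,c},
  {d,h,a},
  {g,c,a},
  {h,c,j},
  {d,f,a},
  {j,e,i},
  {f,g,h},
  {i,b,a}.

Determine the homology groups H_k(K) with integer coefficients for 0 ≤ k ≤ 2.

H_0 = Z,  H_1 = Z × Z/2,  H_2 = 0.

Fix the vertex order a < b < c < d < e < f < g < h < i < j and write every simplex with vertices in increasing order. Then dim K = 2 and the simplices of K are:

  0-simplices (10): a, b, c, d, e, f, g, h, i, j
  1-simplices (30): ab, ac, ad, af, ag, ah, ai, bc, bd, be, bi, bj, ce, cg, ch, cj, de, df, dh, dj, ef, ei, ej, fg, fh, fi, gh, hi, hj, ij
  2-simplices (20): abc, abi, acg, adf, adh, afg, ahi, bce, bde, bdj, bij, cej, cgh, chj, def, dhj, efi, eij, fgh, fhi

so the chain groups are C_0 ≅ Z^10, C_1 ≅ Z^30, C_2 ≅ Z^20.

∂_1: C_1 → C_0 maps an edge to its endpoints' difference, ∂[p,q] = q − p. For instance
  ∂hj = j − h.
As a 10×30 matrix over Z this has rank 9, with invariant factors (1,1,1,1,1,1,1,1,1).

Boundary ∂_2: C_2 → C_1 sends each 2-simplex [p,q,r] to [q,r] − [p,r] + [p,q]. For instance
  ∂fgh = gh − fh + fg,
  ∂acg = cg − ag + ac.
This gives a 30×20 integer matrix of rank 20; reducing to Smith normal form yields diagonal entries (1,1,1,1,1,1,1,1,1,1,1,1,1,1,1,1,1,1,1,2).

Computing H_k = (kernel of ∂_k) / (image of ∂_{k+1}):

  H_0: rank C_0 − rank ∂_1 = 10 − 9 = 1, and the invariant factors of ∂_1 are all 1, so H_0 = Z.
  H_1: rank ker ∂_1 − rank ∂_2 = (30 − 9) − 20 = 1, and ∂_2 has invariant factor 2 > 1, so H_1 = Z × Z/2.
  H_2: rank ker ∂_2 − rank ∂_3 = (20 − 20) − 0 = 0, and there is no ∂_3, so H_2 = 0.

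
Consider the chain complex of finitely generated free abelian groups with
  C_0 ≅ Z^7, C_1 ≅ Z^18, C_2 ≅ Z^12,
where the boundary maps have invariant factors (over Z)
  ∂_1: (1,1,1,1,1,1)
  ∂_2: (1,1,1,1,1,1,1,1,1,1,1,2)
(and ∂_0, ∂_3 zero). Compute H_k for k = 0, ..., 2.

H_0: b_0 = 7 − 0 − 6 = 1; torsion from ∂_1 factors > 1: none. So H_0 ≅ Z.
H_1: b_1 = 18 − 6 − 12 = 0; torsion from ∂_2 factors > 1: [2]. So H_1 ≅ Z/2.
H_2: b_2 = 12 − 12 − 0 = 0; torsion from ∂_3 factors > 1: none. So H_2 ≅ 0.

H_0 ≅ Z,  H_1 ≅ Z/2,  H_2 = 0.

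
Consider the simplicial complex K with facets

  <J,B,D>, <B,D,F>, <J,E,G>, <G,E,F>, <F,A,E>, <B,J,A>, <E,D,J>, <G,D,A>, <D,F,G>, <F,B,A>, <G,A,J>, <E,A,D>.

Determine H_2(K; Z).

K has 7 vertices, 18 edges, 12 triangles.
rank ∂_2 = 12, rank ∂_3 = 0 ⇒ b_2 = 12 − 12 − 0 = 0. So H_2 = 0.

H_2 ≅ 0.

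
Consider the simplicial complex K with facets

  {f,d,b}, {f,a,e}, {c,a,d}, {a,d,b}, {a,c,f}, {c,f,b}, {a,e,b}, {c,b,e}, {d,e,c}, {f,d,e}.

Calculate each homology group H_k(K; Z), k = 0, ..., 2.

H_0 = Z,  H_1 = Z/2,  H_2 = 0.

Take the total order a < b < c < d < e < f on the vertex set. Then K (dimension 2) consists of the simplices:

  0-simplices (6): a, b, c, d, e, f
  1-simplices (15): ab, ac, ad, ae, af, bc, bd, be, bf, cd, ce, cf, de, df, ef
  2-simplices (10): abd, abe, acd, acf, aef, bce, bcf, bdf, cde, def

Hence C_0 ≅ Z^6, C_1 ≅ Z^15, C_2 ≅ Z^10.

∂_1: C_1 → C_0 maps an edge to its endpoints' difference, ∂[p,q] = q − p.
The resulting 6×15 matrix has rank 5, and its Smith normal form has invariant factors (1,1,1,1,1).

The boundary map ∂_2: C_2 → C_1 acts by ∂[p,q,r] = [q,r] − [p,r] + [p,q]. For instance
  ∂aef = ef − af + ae,
  ∂bce = ce − be + bc.
This gives a 15×10 integer matrix of rank 10; reducing to Smith normal form yields diagonal entries (1,1,1,1,1,1,1,1,1,2).

Now H_k = ker ∂_k / im ∂_{k+1}, so:

  H_0: rank C_0 − rank ∂_1 = 6 − 5 = 1, and the invariant factors of ∂_1 are all 1, so H_0 ≅ Z.
  H_1: rank ker ∂_1 − rank ∂_2 = (15 − 5) − 10 = 0, and ∂_2 has invariant factor 2 > 1, so H_1 ≅ Z/2.
  H_2: rank ker ∂_2 − rank ∂_3 = (10 − 10) − 0 = 0, and there is no ∂_3, so H_2 ≅ 0.

As a check, the Euler characteristic is 6 − 15 + 10 = 1, which agrees with 1 − 0 + 0 = 1.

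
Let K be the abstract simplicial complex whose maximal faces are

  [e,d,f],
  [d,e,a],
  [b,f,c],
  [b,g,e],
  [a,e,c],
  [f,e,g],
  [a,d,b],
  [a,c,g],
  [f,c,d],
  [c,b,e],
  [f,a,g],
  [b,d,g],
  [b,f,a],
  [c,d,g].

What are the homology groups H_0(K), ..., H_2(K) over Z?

K has 7 vertices, 21 edges, 14 triangles.
rank ∂_0 = 0, rank ∂_1 = 6 ⇒ b_0 = 7 − 0 − 6 = 1; all invariant factors of ∂_1 are 1 so no torsion. So H_0 = Z.
rank ∂_1 = 6, rank ∂_2 = 13 ⇒ b_1 = 21 − 6 − 13 = 2; all invariant factors of ∂_2 are 1 so no torsion. So H_1 = Z^2.
rank ∂_2 = 13, rank ∂_3 = 0 ⇒ b_2 = 14 − 13 − 0 = 1. So H_2 = Z.

H_0 = Z,  H_1 = Z^2,  H_2 = Z.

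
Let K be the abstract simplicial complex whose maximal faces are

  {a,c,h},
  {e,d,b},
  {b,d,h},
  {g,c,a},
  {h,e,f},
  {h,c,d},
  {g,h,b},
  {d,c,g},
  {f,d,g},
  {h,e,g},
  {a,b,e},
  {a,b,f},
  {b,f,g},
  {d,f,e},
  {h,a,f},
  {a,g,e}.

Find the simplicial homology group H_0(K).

K has 8 vertices, 24 edges, 16 triangles.
rank ∂_0 = 0, rank ∂_1 = 7 ⇒ b_0 = 8 − 0 − 7 = 1; all invariant factors of ∂_1 are 1 so no torsion. So H_0 ≅ Z.

H_0 ≅ Z.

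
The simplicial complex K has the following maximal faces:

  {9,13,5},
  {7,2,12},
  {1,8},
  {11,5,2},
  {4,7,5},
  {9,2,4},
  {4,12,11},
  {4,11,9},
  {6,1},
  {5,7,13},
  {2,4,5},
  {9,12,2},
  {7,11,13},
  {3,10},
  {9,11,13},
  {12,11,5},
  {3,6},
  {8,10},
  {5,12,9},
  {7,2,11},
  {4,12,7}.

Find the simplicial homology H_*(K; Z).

Order the vertices as 1 < 2 < 3 < 4 < 5 < 6 < 7 < 8 < 9 < 10 < 11 < 12 < 13. Listing each simplex with vertices in this order, K has dimension 2 with simplices:

  0-simplices (13): [1], [2], [3], [4], [5], [6], [7], [8], [9], [10], [11], [12], [13]
  1-simplices (29): (29 of them)
  2-simplices (16): [2,4,5], [2,4,9], [2,5,11], [2,7,11], [2,7,12], [2,9,12], [4,5,7], [4,7,12], [4,9,11], [4,11,12], [5,7,13], [5,9,12], [5,9,13], [5,11,12], [7,11,13], [9,11,13]

so the chain groups are C_0 ≅ Z^13, C_1 ≅ Z^29, C_2 ≅ Z^16.

Boundary ∂_1: C_1 → C_0 maps an edge to its endpoints' difference, ∂[p,q] = q − p.
The 13×29 boundary matrix has rank 11 and Smith normal form diag(1,1,1,1,1,1,1,1,1,1,1).

∂_2: C_2 → C_1 sends each 2-simplex [p,q,r] to [q,r] − [p,r] + [p,q]. For instance
  ∂[4,7,12] = [7,12] − [4,12] + [4,7],
  ∂[5,7,13] = [7,13] − [5,13] + [5,7].
As a 29×16 matrix over Z this has rank 15, with invariant factors (1,1,1,1,1,1,1,1,1,1,1,1,1,1,1).

From H_k ≅ ker(∂_k) / im(∂_{k+1}) we obtain:

  H_0: rank C_0 − rank ∂_1 = 13 − 11 = 2, and the invariant factors of ∂_1 are all 1, so H_0 = Z^2.
  H_1: rank ker ∂_1 − rank ∂_2 = (29 − 11) − 15 = 3, and the invariant factors of ∂_2 are all 1, so H_1 = Z^3.
  H_2: rank ker ∂_2 − rank ∂_3 = (16 − 15) − 0 = 1, and there is no ∂_3, so H_2 = Z.

As a check, the Euler characteristic is 13 − 29 + 16 = 0, which agrees with 2 − 3 + 1 = 0.

H_0 ≅ Z^2,  H_1 ≅ Z^3,  H_2 ≅ Z.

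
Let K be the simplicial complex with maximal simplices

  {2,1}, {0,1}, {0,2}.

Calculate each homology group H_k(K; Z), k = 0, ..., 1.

Fix the vertex order 0 < 1 < 2 and write every simplex with vertices in increasing order. Then dim K = 1 and the simplices of K are:

  0-simplices (3): [0], [1], [2]
  1-simplices (3): [0,1], [0,2], [1,2]

giving chain groups C_0 ≅ Z^3, C_1 ≅ Z^3.

Boundary ∂_1: C_1 → C_0 sends each edge [p,q] (with p < q) to q − p.
As a 3×3 matrix over Z this has rank 2, with invariant factors (1,1).

From H_k ≅ ker(∂_k) / im(∂_{k+1}) we obtain:

  H_0: rank C_0 − rank ∂_1 = 3 − 2 = 1, and the invariant factors of ∂_1 are all 1, so H_0 ≅ Z.
  H_1: rank ker ∂_1 − rank ∂_2 = (3 − 2) − 0 = 1, and there is no ∂_2, so H_1 ≅ Z.

As a check, the Euler characteristic is 3 − 3 = 0, which agrees with 1 − 1 = 0.

H_0 ≅ Z,  H_1 ≅ Z.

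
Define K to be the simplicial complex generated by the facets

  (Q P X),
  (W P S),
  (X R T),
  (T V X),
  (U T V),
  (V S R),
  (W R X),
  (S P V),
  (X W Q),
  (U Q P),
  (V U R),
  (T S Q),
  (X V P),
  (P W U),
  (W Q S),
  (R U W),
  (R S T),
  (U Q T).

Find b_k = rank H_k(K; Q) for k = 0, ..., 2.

We work with the vertex ordering P < Q < R < S < T < U < V < W < X. The simplices of K, each written with vertices in increasing order, are:

  0-simplices (9): P, Q, R, S, T, U, V, W, X
  1-simplices (27): PQ, PS, PU, PV, PW, PX, QS, QT, QU, QW, QX, RS, RT, RU, RV, RW, RX, ST, SV, SW, TU, TV, TX, UV, UW, VX, WX
  2-simplices (18): PQU, PQX, PSV, PSW, PUW, PVX, QST, QSW, QTU, QWX, RST, RSV, RTX, RUV, RUW, RWX, TUV, TVX

Hence C_0 ≅ Z^9, C_1 ≅ Z^27, C_2 ≅ Z^18.

The boundary map ∂_1: C_1 → C_0 sends each edge [p,q] (with p < q) to q − p.
The 9×27 boundary matrix has rank 8 and Smith normal form diag(1,1,1,1,1,1,1,1).

Boundary ∂_2: C_2 → C_1 sends each 2-simplex [p,q,r] to [q,r] − [p,r] + [p,q]. For instance
  ∂RWX = WX − RX + RW,
  ∂RTX = TX − RX + RT.
The 27×18 boundary matrix has rank 18 and Smith normal form diag(1,1,1,1,1,1,1,1,1,1,1,1,1,1,1,1,1,2).

Reading off H_k = ker ∂_k / im ∂_{k+1}:

  H_0: rank C_0 − rank ∂_1 = 9 − 8 = 1, and the invariant factors of ∂_1 are all 1, so H_0 = Z.
  H_1: rank ker ∂_1 − rank ∂_2 = (27 − 8) − 18 = 1, and ∂_2 has invariant factor 2 > 1, so H_1 = Z ⊕ Z/2Z.
  H_2: rank ker ∂_2 − rank ∂_3 = (18 − 18) − 0 = 0, and there is no ∂_3, so H_2 = 0.

(K is a triangulation of the Klein bottle.)

Hence the Betti numbers are b_0 = 1, b_1 = 1, b_2 = 0.

b_0 = 1, b_1 = 1, b_2 = 0.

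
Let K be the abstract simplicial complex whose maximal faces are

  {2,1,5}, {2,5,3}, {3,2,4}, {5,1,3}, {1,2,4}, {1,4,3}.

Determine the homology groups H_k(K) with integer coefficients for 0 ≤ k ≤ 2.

H_0 = Z,  H_1 = 0,  H_2 = Z.

We work with the vertex ordering 1 < 2 < 3 < 4 < 5. The simplices of K, each written with vertices in increasing order, are:

  0-simplices (5): [1], [2], [3], [4], [5]
  1-simplices (9): [1,2], [1,3], [1,4], [1,5], [2,3], [2,4], [2,5], [3,4], [3,5]
  2-simplices (6): [1,2,4], [1,2,5], [1,3,4], [1,3,5], [2,3,4], [2,3,5]

giving chain groups C_0 ≅ Z^5, C_1 ≅ Z^9, C_2 ≅ Z^6.

The boundary map ∂_1: C_1 → C_0 maps an edge to its endpoints' difference, ∂[p,q] = q − p. For instance
  ∂[2,4] = [4] − [2].
The 5×9 boundary matrix has rank 4 and Smith normal form diag(1,1,1,1).

The boundary map ∂_2: C_2 → C_1 sends each 2-simplex [p,q,r] to [q,r] − [p,r] + [p,q]. For instance
  ∂[1,2,4] = [2,4] − [1,4] + [1,2],
  ∂[1,3,5] = [3,5] − [1,5] + [1,3].
The resulting 9×6 matrix has rank 5, and its Smith normal form has invariant factors (1,1,1,1,1).

Reading off H_k = ker ∂_k / im ∂_{k+1}:

  H_0: rank C_0 − rank ∂_1 = 5 − 4 = 1, and the invariant factors of ∂_1 are all 1, so H_0 ≅ Z.
  H_1: rank ker ∂_1 − rank ∂_2 = (9 − 4) − 5 = 0, and the invariant factors of ∂_2 are all 1, so H_1 ≅ 0.
  H_2: rank ker ∂_2 − rank ∂_3 = (6 − 5) − 0 = 1, and there is no ∂_3, so H_2 ≅ Z.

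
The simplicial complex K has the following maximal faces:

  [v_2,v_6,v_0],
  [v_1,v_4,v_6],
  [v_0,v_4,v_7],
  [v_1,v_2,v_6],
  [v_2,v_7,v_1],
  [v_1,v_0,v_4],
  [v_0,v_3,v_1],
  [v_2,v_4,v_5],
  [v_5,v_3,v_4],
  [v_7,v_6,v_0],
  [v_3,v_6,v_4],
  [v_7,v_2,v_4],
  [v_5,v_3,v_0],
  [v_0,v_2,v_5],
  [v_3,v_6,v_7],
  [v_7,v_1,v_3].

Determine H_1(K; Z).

H_1 = Z^2.

Fix the vertex order v_0 < v_1 < v_2 < v_3 < v_4 < v_5 < v_6 < v_7 and write every simplex with vertices in increasing order. Then dim K = 2 and the simplices of K are:

  0-simplices (8): [v_0], [v_1], [v_2], [v_3], [v_4], [v_5], [v_6], [v_7]
  1-simplices (24): (24 of them)
  2-simplices (16): (16 of them)

Hence C_0 ≅ Z^8, C_1 ≅ Z^24, C_2 ≅ Z^16.

Boundary ∂_1: C_1 → C_0 is given by ∂[p,q] = [q] − [p]. For instance
  ∂[v_0,v_5] = [v_5] − [v_0].
The resulting 8×24 matrix has rank 7, and its Smith normal form has invariant factors (1,1,1,1,1,1,1).

Boundary ∂_2: C_2 → C_1 acts by ∂[p,q,r] = [q,r] − [p,r] + [p,q]. For instance
  ∂[v_1,v_2,v_7] = [v_2,v_7] − [v_1,v_7] + [v_1,v_2],
  ∂[v_3,v_6,v_7] = [v_6,v_7] − [v_3,v_7] + [v_3,v_6].
The resulting 24×16 matrix has rank 15, and its Smith normal form has invariant factors (1,1,1,1,1,1,1,1,1,1,1,1,1,1,1).

Computing H_k = (kernel of ∂_k) / (image of ∂_{k+1}):

  H_1: rank ker ∂_1 − rank ∂_2 = (24 − 7) − 15 = 2, and the invariant factors of ∂_2 are all 1, so H_1 = Z^2.

(K is a triangulation of the torus T^2.)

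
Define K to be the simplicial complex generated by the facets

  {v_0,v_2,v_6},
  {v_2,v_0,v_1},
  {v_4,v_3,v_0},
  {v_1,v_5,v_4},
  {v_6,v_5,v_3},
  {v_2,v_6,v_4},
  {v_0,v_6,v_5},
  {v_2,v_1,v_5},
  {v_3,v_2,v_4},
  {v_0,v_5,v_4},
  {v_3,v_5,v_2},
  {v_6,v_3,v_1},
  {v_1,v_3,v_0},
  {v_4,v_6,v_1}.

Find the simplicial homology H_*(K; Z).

Take the total order v_0 < v_1 < v_2 < v_3 < v_4 < v_5 < v_6 on the vertex set. Then K (dimension 2) consists of the simplices:

  0-simplices (7): [v_0], [v_1], [v_2], [v_3], [v_4], [v_5], [v_6]
  1-simplices (21): (21 of them)
  2-simplices (14): (14 of them)

so the chain groups are C_0 ≅ Z^7, C_1 ≅ Z^21, C_2 ≅ Z^14.

∂_1: C_1 → C_0 is given by ∂[p,q] = [q] − [p]. For instance
  ∂[v_0,v_1] = [v_1] − [v_0].
As a 7×21 matrix over Z this has rank 6, with invariant factors (1,1,1,1,1,1).

Boundary ∂_2: C_2 → C_1 maps a triangle to the signed sum of its edges. For instance
  ∂[v_1,v_4,v_5] = [v_4,v_5] − [v_1,v_5] + [v_1,v_4],
  ∂[v_0,v_4,v_5] = [v_4,v_5] − [v_0,v_5] + [v_0,v_4].
The resulting 21×14 matrix has rank 13, and its Smith normal form has invariant factors (1,1,1,1,1,1,1,1,1,1,1,1,1).

Reading off H_k = ker ∂_k / im ∂_{k+1}:

  H_0: rank C_0 − rank ∂_1 = 7 − 6 = 1, and the invariant factors of ∂_1 are all 1, so H_0 ≅ Z.
  H_1: rank ker ∂_1 − rank ∂_2 = (21 − 6) − 13 = 2, and the invariant factors of ∂_2 are all 1, so H_1 ≅ Z^2.
  H_2: rank ker ∂_2 − rank ∂_3 = (14 − 13) − 0 = 1, and there is no ∂_3, so H_2 ≅ Z.

As a check, the Euler characteristic is 7 − 21 + 14 = 0, which agrees with 1 − 2 + 1 = 0.

H_0 ≅ Z,  H_1 ≅ Z^2,  H_2 ≅ Z.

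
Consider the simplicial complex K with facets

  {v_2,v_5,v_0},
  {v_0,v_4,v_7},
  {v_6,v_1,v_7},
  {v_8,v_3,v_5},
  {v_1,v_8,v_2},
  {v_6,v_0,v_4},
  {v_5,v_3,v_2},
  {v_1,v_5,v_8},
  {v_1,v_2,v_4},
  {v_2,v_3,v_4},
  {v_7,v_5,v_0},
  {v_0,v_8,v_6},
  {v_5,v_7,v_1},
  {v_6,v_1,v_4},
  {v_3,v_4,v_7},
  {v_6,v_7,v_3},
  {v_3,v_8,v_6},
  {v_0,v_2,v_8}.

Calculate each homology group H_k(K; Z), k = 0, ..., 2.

Order the vertices as v_0 < v_1 < v_2 < v_3 < v_4 < v_5 < v_6 < v_7 < v_8. Listing each simplex with vertices in this order, K has dimension 2 with simplices:

  0-simplices (9): [v_0], [v_1], [v_2], [v_3], [v_4], [v_5], [v_6], [v_7], [v_8]
  1-simplices (27): (27 of them)
  2-simplices (18): (18 of them)

giving chain groups C_0 ≅ Z^9, C_1 ≅ Z^27, C_2 ≅ Z^18.

Boundary ∂_1: C_1 → C_0 is given by ∂[p,q] = [q] − [p].
The resulting 9×27 matrix has rank 8, and its Smith normal form has invariant factors (1,1,1,1,1,1,1,1).

Boundary ∂_2: C_2 → C_1 maps a triangle to the signed sum of its edges. For instance
  ∂[v_0,v_6,v_8] = [v_6,v_8] − [v_0,v_8] + [v_0,v_6],
  ∂[v_0,v_2,v_5] = [v_2,v_5] − [v_0,v_5] + [v_0,v_2].
This gives a 27×18 integer matrix of rank 18; reducing to Smith normal form yields diagonal entries (1,1,1,1,1,1,1,1,1,1,1,1,1,1,1,1,1,2).

Now H_k = ker ∂_k / im ∂_{k+1}, so:

  H_0: rank C_0 − rank ∂_1 = 9 − 8 = 1, and the invariant factors of ∂_1 are all 1, so H_0 = Z.
  H_1: rank ker ∂_1 − rank ∂_2 = (27 − 8) − 18 = 1, and ∂_2 has invariant factor 2 > 1, so H_1 = Z ⊕ Z/2.
  H_2: rank ker ∂_2 − rank ∂_3 = (18 − 18) − 0 = 0, and there is no ∂_3, so H_2 = 0.

(K is a triangulation of the Klein bottle.)

H_0 ≅ Z,  H_1 ≅ Z ⊕ Z/2,  H_2 = 0.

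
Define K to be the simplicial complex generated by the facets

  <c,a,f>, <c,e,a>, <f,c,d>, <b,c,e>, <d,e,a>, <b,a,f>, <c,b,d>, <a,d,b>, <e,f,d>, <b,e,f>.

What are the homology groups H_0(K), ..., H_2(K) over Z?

H_0 ≅ Z,  H_1 ≅ Z/2,  H_2 = 0.

K has 6 vertices, 15 edges, 10 triangles.
rank ∂_0 = 0, rank ∂_1 = 5 ⇒ b_0 = 6 − 0 − 5 = 1; all invariant factors of ∂_1 are 1 so no torsion. So H_0 = Z.
rank ∂_1 = 5, rank ∂_2 = 10 ⇒ b_1 = 15 − 5 − 10 = 0; ∂_2 has invariant factor(s) [2] giving torsion. So H_1 = Z/2.
rank ∂_2 = 10, rank ∂_3 = 0 ⇒ b_2 = 10 − 10 − 0 = 0. So H_2 = 0.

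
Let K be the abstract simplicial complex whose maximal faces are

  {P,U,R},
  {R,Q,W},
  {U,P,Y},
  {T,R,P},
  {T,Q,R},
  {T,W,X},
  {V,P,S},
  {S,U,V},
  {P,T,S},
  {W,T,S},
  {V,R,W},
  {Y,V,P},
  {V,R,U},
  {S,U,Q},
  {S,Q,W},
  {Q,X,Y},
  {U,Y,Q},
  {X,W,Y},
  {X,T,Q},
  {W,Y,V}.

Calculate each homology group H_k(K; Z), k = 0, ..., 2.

H_0 ≅ Z,  H_1 ≅ Z ⊕ Z/2Z,  H_2 = 0.

We work with the vertex ordering P < Q < R < S < T < U < V < W < X < Y. The simplices of K, each written with vertices in increasing order, are:

  0-simplices (10): P, Q, R, S, T, U, V, W, X, Y
  1-simplices (30): PR, PS, PT, PU, PV, PY, QR, QS, QT, QU, QW, QX, QY, RT, RU, RV, RW, ST, SU, SV, SW, TW, TX, UV, UY, VW, VY, WX, WY, XY
  2-simplices (20): PRT, PRU, PST, PSV, PUY, PVY, QRT, QRW, QSU, QSW, QTX, QUY, QXY, RUV, RVW, STW, SUV, TWX, VWY, WXY

Hence C_0 ≅ Z^10, C_1 ≅ Z^30, C_2 ≅ Z^20.

The boundary map ∂_1: C_1 → C_0 sends each edge [p,q] (with p < q) to q − p.
The 10×30 boundary matrix has rank 9 and Smith normal form diag(1,1,1,1,1,1,1,1,1).

The boundary map ∂_2: C_2 → C_1 sends each 2-simplex [p,q,r] to [q,r] − [p,r] + [p,q]. For instance
  ∂RVW = VW − RW + RV,
  ∂QUY = UY − QY + QU.
As a 30×20 matrix over Z this has rank 20, with invariant factors (1,1,1,1,1,1,1,1,1,1,1,1,1,1,1,1,1,1,1,2).

Computing H_k = (kernel of ∂_k) / (image of ∂_{k+1}):

  H_0: rank C_0 − rank ∂_1 = 10 − 9 = 1, and the invariant factors of ∂_1 are all 1, so H_0 = Z.
  H_1: rank ker ∂_1 − rank ∂_2 = (30 − 9) − 20 = 1, and ∂_2 has invariant factor 2 > 1, so H_1 = Z ⊕ Z/2Z.
  H_2: rank ker ∂_2 − rank ∂_3 = (20 − 20) − 0 = 0, and there is no ∂_3, so H_2 = 0.

As a check, the Euler characteristic is 10 − 30 + 20 = 0, which agrees with 1 − 1 + 0 = 0.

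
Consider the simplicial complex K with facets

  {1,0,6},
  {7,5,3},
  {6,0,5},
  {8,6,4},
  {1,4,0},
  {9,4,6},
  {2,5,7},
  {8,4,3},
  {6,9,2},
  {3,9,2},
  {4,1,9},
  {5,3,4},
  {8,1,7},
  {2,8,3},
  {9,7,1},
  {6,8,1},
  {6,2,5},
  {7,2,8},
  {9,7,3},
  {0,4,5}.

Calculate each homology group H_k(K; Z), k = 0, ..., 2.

We work with the vertex ordering 0 < 1 < 2 < 3 < 4 < 5 < 6 < 7 < 8 < 9. The simplices of K, each written with vertices in increasing order, are:

  0-simplices (10): [0], [1], [2], [3], [4], [5], [6], [7], [8], [9]
  1-simplices (30): (30 of them)
  2-simplices (20): (20 of them)

Hence C_0 ≅ Z^10, C_1 ≅ Z^30, C_2 ≅ Z^20.

The boundary map ∂_1: C_1 → C_0 maps an edge to its endpoints' difference, ∂[p,q] = q − p. For instance
  ∂[7,8] = [8] − [7].
This gives a 10×30 integer matrix of rank 9; reducing to Smith normal form yields diagonal entries (1,1,1,1,1,1,1,1,1).

The boundary map ∂_2: C_2 → C_1 sends each 2-simplex [p,q,r] to [q,r] − [p,r] + [p,q]. For instance
  ∂[0,1,6] = [1,6] − [0,6] + [0,1],
  ∂[3,4,5] = [4,5] − [3,5] + [3,4].
The 30×20 boundary matrix has rank 20 and Smith normal form diag(1,1,1,1,1,1,1,1,1,1,1,1,1,1,1,1,1,1,1,2).

From H_k ≅ ker(∂_k) / im(∂_{k+1}) we obtain:

  H_0: rank C_0 − rank ∂_1 = 10 − 9 = 1, and the invariant factors of ∂_1 are all 1, so H_0 ≅ Z.
  H_1: rank ker ∂_1 − rank ∂_2 = (30 − 9) − 20 = 1, and ∂_2 has invariant factor 2 > 1, so H_1 ≅ Z ⊕ Z/2Z.
  H_2: rank ker ∂_2 − rank ∂_3 = (20 − 20) − 0 = 0, and there is no ∂_3, so H_2 ≅ 0.

As a check, the Euler characteristic is 10 − 30 + 20 = 0, which agrees with 1 − 1 + 0 = 0.

H_0 = Z,  H_1 = Z ⊕ Z/2Z,  H_2 = 0.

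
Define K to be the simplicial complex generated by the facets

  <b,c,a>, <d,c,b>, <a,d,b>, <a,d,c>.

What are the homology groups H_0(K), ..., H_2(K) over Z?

H_0 ≅ Z,  H_1 = 0,  H_2 ≅ Z.

Fix the vertex order a < b < c < d and write every simplex with vertices in increasing order. Then dim K = 2 and the simplices of K are:

  0-simplices (4): a, b, c, d
  1-simplices (6): ab, ac, ad, bc, bd, cd
  2-simplices (4): abc, abd, acd, bcd

Hence C_0 ≅ Z^4, C_1 ≅ Z^6, C_2 ≅ Z^4.

The boundary map ∂_1: C_1 → C_0 maps an edge to its endpoints' difference, ∂[p,q] = q − p. For instance
  ∂ac = c − a.
The 4×6 boundary matrix has rank 3 and Smith normal form diag(1,1,1).

Boundary ∂_2: C_2 → C_1 maps a triangle to the signed sum of its edges. For instance
  ∂bcd = cd − bd + bc,
  ∂acd = cd − ad + ac.
As a 6×4 matrix over Z this has rank 3, with invariant factors (1,1,1).

Reading off H_k = ker ∂_k / im ∂_{k+1}:

  H_0: rank C_0 − rank ∂_1 = 4 − 3 = 1, and the invariant factors of ∂_1 are all 1, so H_0 = Z.
  H_1: rank ker ∂_1 − rank ∂_2 = (6 − 3) − 3 = 0, and the invariant factors of ∂_2 are all 1, so H_1 = 0.
  H_2: rank ker ∂_2 − rank ∂_3 = (4 − 3) − 0 = 1, and there is no ∂_3, so H_2 = Z.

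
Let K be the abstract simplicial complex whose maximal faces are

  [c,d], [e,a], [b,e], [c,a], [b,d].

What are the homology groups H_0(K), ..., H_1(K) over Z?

H_0 = Z,  H_1 = Z.

Order the vertices as a < b < c < d < e. Listing each simplex with vertices in this order, K has dimension 1 with simplices:

  0-simplices (5): a, b, c, d, e
  1-simplices (5): ac, ae, bd, be, cd

giving chain groups C_0 ≅ Z^5, C_1 ≅ Z^5.

Boundary ∂_1: C_1 → C_0 sends each edge [p,q] (with p < q) to q − p. For instance
  ∂be = e − b.
The 5×5 boundary matrix has rank 4 and Smith normal form diag(1,1,1,1).

From H_k ≅ ker(∂_k) / im(∂_{k+1}) we obtain:

  H_0: rank C_0 − rank ∂_1 = 5 − 4 = 1, and the invariant factors of ∂_1 are all 1, so H_0 ≅ Z.
  H_1: rank ker ∂_1 − rank ∂_2 = (5 − 4) − 0 = 1, and there is no ∂_2, so H_1 ≅ Z.

As a check, the Euler characteristic is 5 − 5 = 0, which agrees with 1 − 1 = 0.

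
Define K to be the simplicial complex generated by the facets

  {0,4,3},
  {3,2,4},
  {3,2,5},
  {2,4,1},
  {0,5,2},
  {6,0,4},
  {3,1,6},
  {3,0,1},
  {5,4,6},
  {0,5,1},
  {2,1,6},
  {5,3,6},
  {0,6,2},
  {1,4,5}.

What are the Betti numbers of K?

Take the total order 0 < 1 < 2 < 3 < 4 < 5 < 6 on the vertex set. Then K (dimension 2) consists of the simplices:

  0-simplices (7): [0], [1], [2], [3], [4], [5], [6]
  1-simplices (21): [0,1], [0,2], [0,3], [0,4], [0,5], [0,6], [1,2], [1,3], [1,4], [1,5], [1,6], [2,3], [2,4], [2,5], [2,6], [3,4], [3,5], [3,6], [4,5], [4,6], [5,6]
  2-simplices (14): [0,1,3], [0,1,5], [0,2,5], [0,2,6], [0,3,4], [0,4,6], [1,2,4], [1,2,6], [1,3,6], [1,4,5], [2,3,4], [2,3,5], [3,5,6], [4,5,6]

giving chain groups C_0 ≅ Z^7, C_1 ≅ Z^21, C_2 ≅ Z^14.

Boundary ∂_1: C_1 → C_0 sends each edge [p,q] (with p < q) to q − p. For instance
  ∂[3,6] = [6] − [3].
As a 7×21 matrix over Z this has rank 6, with invariant factors (1,1,1,1,1,1).

∂_2: C_2 → C_1 maps a triangle to the signed sum of its edges. For instance
  ∂[4,5,6] = [5,6] − [4,6] + [4,5],
  ∂[0,3,4] = [3,4] − [0,4] + [0,3].
This gives a 21×14 integer matrix of rank 13; reducing to Smith normal form yields diagonal entries (1,1,1,1,1,1,1,1,1,1,1,1,1).

From H_k ≅ ker(∂_k) / im(∂_{k+1}) we obtain:

  H_0: rank C_0 − rank ∂_1 = 7 − 6 = 1, and the invariant factors of ∂_1 are all 1, so H_0 ≅ Z.
  H_1: rank ker ∂_1 − rank ∂_2 = (21 − 6) − 13 = 2, and the invariant factors of ∂_2 are all 1, so H_1 ≅ Z^2.
  H_2: rank ker ∂_2 − rank ∂_3 = (14 − 13) − 0 = 1, and there is no ∂_3, so H_2 ≅ Z.

As a check, the Euler characteristic is 7 − 21 + 14 = 0, which agrees with 1 − 2 + 1 = 0.

Hence the Betti numbers are b_0 = 1, b_1 = 2, b_2 = 1.

b_0 = 1, b_1 = 2, b_2 = 1.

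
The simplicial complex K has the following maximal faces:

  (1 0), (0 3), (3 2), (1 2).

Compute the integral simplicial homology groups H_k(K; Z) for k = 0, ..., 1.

Fix the vertex order 0 < 1 < 2 < 3 and write every simplex with vertices in increasing order. Then dim K = 1 and the simplices of K are:

  0-simplices (4): [0], [1], [2], [3]
  1-simplices (4): [0,1], [0,3], [1,2], [2,3]

Hence C_0 ≅ Z^4, C_1 ≅ Z^4.

∂_1: C_1 → C_0 sends each edge [p,q] (with p < q) to q − p.
As a 4×4 matrix over Z this has rank 3, with invariant factors (1,1,1).

Reading off H_k = ker ∂_k / im ∂_{k+1}:

  H_0: rank C_0 − rank ∂_1 = 4 − 3 = 1, and the invariant factors of ∂_1 are all 1, so H_0 = Z.
  H_1: rank ker ∂_1 − rank ∂_2 = (4 − 3) − 0 = 1, and there is no ∂_2, so H_1 = Z.

As a check, the Euler characteristic is 4 − 4 = 0, which agrees with 1 − 1 = 0.
(K is a triangulation of the circle S^1.)

H_0 = Z,  H_1 = Z.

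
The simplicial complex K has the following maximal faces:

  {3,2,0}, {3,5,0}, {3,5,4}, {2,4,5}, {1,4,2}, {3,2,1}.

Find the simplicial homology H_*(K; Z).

K has 6 vertices, 12 edges, 6 triangles.
rank ∂_0 = 0, rank ∂_1 = 5 ⇒ b_0 = 6 − 0 − 5 = 1; all invariant factors of ∂_1 are 1 so no torsion. So H_0 ≅ Z.
rank ∂_1 = 5, rank ∂_2 = 6 ⇒ b_1 = 12 − 5 − 6 = 1; all invariant factors of ∂_2 are 1 so no torsion. So H_1 ≅ Z.
rank ∂_2 = 6, rank ∂_3 = 0 ⇒ b_2 = 6 − 6 − 0 = 0. So H_2 ≅ 0.

H_0 ≅ Z,  H_1 ≅ Z,  H_2 = 0.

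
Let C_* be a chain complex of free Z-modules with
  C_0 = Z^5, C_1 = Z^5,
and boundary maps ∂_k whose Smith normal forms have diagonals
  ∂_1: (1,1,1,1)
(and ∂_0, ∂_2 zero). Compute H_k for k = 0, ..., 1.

H_0 ≅ Z,  H_1 ≅ Z.

H_0: b_0 = 5 − 0 − 4 = 1; torsion from ∂_1 factors > 1: none. So H_0 ≅ Z.
H_1: b_1 = 5 − 4 − 0 = 1; torsion from ∂_2 factors > 1: none. So H_1 ≅ Z.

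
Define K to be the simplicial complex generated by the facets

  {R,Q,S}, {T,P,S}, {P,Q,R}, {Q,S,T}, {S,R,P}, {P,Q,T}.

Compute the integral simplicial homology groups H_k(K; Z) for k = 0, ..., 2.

Take the total order P < Q < R < S < T on the vertex set. Then K (dimension 2) consists of the simplices:

  0-simplices (5): P, Q, R, S, T
  1-simplices (9): PQ, PR, PS, PT, QR, QS, QT, RS, ST
  2-simplices (6): PQR, PQT, PRS, PST, QRS, QST

so the chain groups are C_0 ≅ Z^5, C_1 ≅ Z^9, C_2 ≅ Z^6.

The boundary map ∂_1: C_1 → C_0 maps an edge to its endpoints' difference, ∂[p,q] = q − p. For instance
  ∂ST = T − S.
This gives a 5×9 integer matrix of rank 4; reducing to Smith normal form yields diagonal entries (1,1,1,1).

The boundary map ∂_2: C_2 → C_1 acts by ∂[p,q,r] = [q,r] − [p,r] + [p,q]. For instance
  ∂QST = ST − QT + QS,
  ∂PQT = QT − PT + PQ.
As a 9×6 matrix over Z this has rank 5, with invariant factors (1,1,1,1,1).

From H_k ≅ ker(∂_k) / im(∂_{k+1}) we obtain:

  H_0: rank C_0 − rank ∂_1 = 5 − 4 = 1, and the invariant factors of ∂_1 are all 1, so H_0 = Z.
  H_1: rank ker ∂_1 − rank ∂_2 = (9 − 4) − 5 = 0, and the invariant factors of ∂_2 are all 1, so H_1 = 0.
  H_2: rank ker ∂_2 − rank ∂_3 = (6 − 5) − 0 = 1, and there is no ∂_3, so H_2 = Z.

As a check, the Euler characteristic is 5 − 9 + 6 = 2, which agrees with 1 − 0 + 1 = 2.

H_0 ≅ Z,  H_1 = 0,  H_2 ≅ Z.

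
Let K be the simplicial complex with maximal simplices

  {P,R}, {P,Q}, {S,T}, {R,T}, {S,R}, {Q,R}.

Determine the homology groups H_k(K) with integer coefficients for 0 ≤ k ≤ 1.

H_0 = Z,  H_1 = Z^2.

Fix the vertex order P < Q < R < S < T and write every simplex with vertices in increasing order. Then dim K = 1 and the simplices of K are:

  0-simplices (5): P, Q, R, S, T
  1-simplices (6): PQ, PR, QR, RS, RT, ST

so the chain groups are C_0 ≅ Z^5, C_1 ≅ Z^6.

∂_1: C_1 → C_0 is given by ∂[p,q] = [q] − [p]. For instance
  ∂QR = R − Q.
The resulting 5×6 matrix has rank 4, and its Smith normal form has invariant factors (1,1,1,1).

Now H_k = ker ∂_k / im ∂_{k+1}, so:

  H_0: rank C_0 − rank ∂_1 = 5 − 4 = 1, and the invariant factors of ∂_1 are all 1, so H_0 ≅ Z.
  H_1: rank ker ∂_1 − rank ∂_2 = (6 − 4) − 0 = 2, and there is no ∂_2, so H_1 ≅ Z^2.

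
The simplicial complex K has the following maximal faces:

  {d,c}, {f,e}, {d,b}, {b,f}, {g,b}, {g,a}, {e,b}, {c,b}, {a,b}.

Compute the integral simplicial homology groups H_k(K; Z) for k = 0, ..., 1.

K has 7 vertices, 9 edges.
rank ∂_0 = 0, rank ∂_1 = 6 ⇒ b_0 = 7 − 0 − 6 = 1; all invariant factors of ∂_1 are 1 so no torsion. So H_0 = Z.
rank ∂_1 = 6, rank ∂_2 = 0 ⇒ b_1 = 9 − 6 − 0 = 3. So H_1 = Z^3.

H_0 ≅ Z,  H_1 ≅ Z^3.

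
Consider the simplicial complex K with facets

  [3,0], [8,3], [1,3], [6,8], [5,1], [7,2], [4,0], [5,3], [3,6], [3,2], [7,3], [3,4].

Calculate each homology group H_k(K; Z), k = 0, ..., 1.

Fix the vertex order 0 < 1 < 2 < 3 < 4 < 5 < 6 < 7 < 8 and write every simplex with vertices in increasing order. Then dim K = 1 and the simplices of K are:

  0-simplices (9): [0], [1], [2], [3], [4], [5], [6], [7], [8]
  1-simplices (12): [0,3], [0,4], [1,3], [1,5], [2,3], [2,7], [3,4], [3,5], [3,6], [3,7], [3,8], [6,8]

Hence C_0 ≅ Z^9, C_1 ≅ Z^12.

The boundary map ∂_1: C_1 → C_0 is given by ∂[p,q] = [q] − [p].
The 9×12 boundary matrix has rank 8 and Smith normal form diag(1,1,1,1,1,1,1,1).

Reading off H_k = ker ∂_k / im ∂_{k+1}:

  H_0: rank C_0 − rank ∂_1 = 9 − 8 = 1, and the invariant factors of ∂_1 are all 1, so H_0 = Z.
  H_1: rank ker ∂_1 − rank ∂_2 = (12 − 8) − 0 = 4, and there is no ∂_2, so H_1 = Z^4.

As a check, the Euler characteristic is 9 − 12 = -3, which agrees with 1 − 4 = -3.
(K is a triangulation of a wedge of 4 circles.)

H_0 ≅ Z,  H_1 ≅ Z^4.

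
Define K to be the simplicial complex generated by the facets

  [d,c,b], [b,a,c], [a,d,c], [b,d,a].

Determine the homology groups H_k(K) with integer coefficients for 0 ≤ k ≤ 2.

H_0 = Z,  H_1 = 0,  H_2 = Z.

We work with the vertex ordering a < b < c < d. The simplices of K, each written with vertices in increasing order, are:

  0-simplices (4): a, b, c, d
  1-simplices (6): ab, ac, ad, bc, bd, cd
  2-simplices (4): abc, abd, acd, bcd

so the chain groups are C_0 ≅ Z^4, C_1 ≅ Z^6, C_2 ≅ Z^4.

∂_1: C_1 → C_0 is given by ∂[p,q] = [q] − [p]. For instance
  ∂ab = b − a.
This gives a 4×6 integer matrix of rank 3; reducing to Smith normal form yields diagonal entries (1,1,1).

∂_2: C_2 → C_1 acts by ∂[p,q,r] = [q,r] − [p,r] + [p,q]. For instance
  ∂abd = bd − ad + ab,
  ∂abc = bc − ac + ab.
As a 6×4 matrix over Z this has rank 3, with invariant factors (1,1,1).

Computing H_k = (kernel of ∂_k) / (image of ∂_{k+1}):

  H_0: rank C_0 − rank ∂_1 = 4 − 3 = 1, and the invariant factors of ∂_1 are all 1, so H_0 = Z.
  H_1: rank ker ∂_1 − rank ∂_2 = (6 − 3) − 3 = 0, and the invariant factors of ∂_2 are all 1, so H_1 = 0.
  H_2: rank ker ∂_2 − rank ∂_3 = (4 − 3) − 0 = 1, and there is no ∂_3, so H_2 = Z.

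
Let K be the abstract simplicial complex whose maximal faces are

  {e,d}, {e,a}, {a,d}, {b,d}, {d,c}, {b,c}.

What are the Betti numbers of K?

Order the vertices as a < b < c < d < e. Listing each simplex with vertices in this order, K has dimension 1 with simplices:

  0-simplices (5): a, b, c, d, e
  1-simplices (6): ad, ae, bc, bd, cd, de

so the chain groups are C_0 ≅ Z^5, C_1 ≅ Z^6.

Boundary ∂_1: C_1 → C_0 is given by ∂[p,q] = [q] − [p]. For instance
  ∂ae = e − a.
The resulting 5×6 matrix has rank 4, and its Smith normal form has invariant factors (1,1,1,1).

From H_k ≅ ker(∂_k) / im(∂_{k+1}) we obtain:

  H_0: rank C_0 − rank ∂_1 = 5 − 4 = 1, and the invariant factors of ∂_1 are all 1, so H_0 ≅ Z.
  H_1: rank ker ∂_1 − rank ∂_2 = (6 − 4) − 0 = 2, and there is no ∂_2, so H_1 ≅ Z^2.

As a check, the Euler characteristic is 5 − 6 = -1, which agrees with 1 − 2 = -1.
(K is a triangulation of a wedge of 2 circles.)

Hence the Betti numbers are b_0 = 1, b_1 = 2.

b_0 = 1, b_1 = 2.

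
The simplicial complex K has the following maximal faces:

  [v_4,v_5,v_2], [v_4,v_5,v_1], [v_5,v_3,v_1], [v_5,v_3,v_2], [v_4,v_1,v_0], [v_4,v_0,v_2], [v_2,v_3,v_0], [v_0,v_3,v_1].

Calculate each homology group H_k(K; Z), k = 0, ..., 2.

H_0 ≅ Z,  H_1 = 0,  H_2 ≅ Z.

Take the total order v_0 < v_1 < v_2 < v_3 < v_4 < v_5 on the vertex set. Then K (dimension 2) consists of the simplices:

  0-simplices (6): [v_0], [v_1], [v_2], [v_3], [v_4], [v_5]
  1-simplices (12): [v_0,v_1], [v_0,v_2], [v_0,v_3], [v_0,v_4], [v_1,v_3], [v_1,v_4], [v_1,v_5], [v_2,v_3], [v_2,v_4], [v_2,v_5], [v_3,v_5], [v_4,v_5]
  2-simplices (8): [v_0,v_1,v_3], [v_0,v_1,v_4], [v_0,v_2,v_3], [v_0,v_2,v_4], [v_1,v_3,v_5], [v_1,v_4,v_5], [v_2,v_3,v_5], [v_2,v_4,v_5]

so the chain groups are C_0 ≅ Z^6, C_1 ≅ Z^12, C_2 ≅ Z^8.

The boundary map ∂_1: C_1 → C_0 sends each edge [p,q] (with p < q) to q − p.
The 6×12 boundary matrix has rank 5 and Smith normal form diag(1,1,1,1,1).

∂_2: C_2 → C_1 acts by ∂[p,q,r] = [q,r] − [p,r] + [p,q]. For instance
  ∂[v_0,v_1,v_4] = [v_1,v_4] − [v_0,v_4] + [v_0,v_1],
  ∂[v_0,v_1,v_3] = [v_1,v_3] − [v_0,v_3] + [v_0,v_1].
This gives a 12×8 integer matrix of rank 7; reducing to Smith normal form yields diagonal entries (1,1,1,1,1,1,1).

From H_k ≅ ker(∂_k) / im(∂_{k+1}) we obtain:

  H_0: rank C_0 − rank ∂_1 = 6 − 5 = 1, and the invariant factors of ∂_1 are all 1, so H_0 ≅ Z.
  H_1: rank ker ∂_1 − rank ∂_2 = (12 − 5) − 7 = 0, and the invariant factors of ∂_2 are all 1, so H_1 ≅ 0.
  H_2: rank ker ∂_2 − rank ∂_3 = (8 − 7) − 0 = 1, and there is no ∂_3, so H_2 ≅ Z.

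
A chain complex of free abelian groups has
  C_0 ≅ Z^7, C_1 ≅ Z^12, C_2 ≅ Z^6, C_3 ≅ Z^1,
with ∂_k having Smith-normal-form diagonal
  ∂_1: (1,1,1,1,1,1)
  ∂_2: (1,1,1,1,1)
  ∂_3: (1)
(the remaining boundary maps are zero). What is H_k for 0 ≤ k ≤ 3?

H_0 ≅ Z,  H_1 ≅ Z,  H_2 = 0,  H_3 = 0.

H_0: b_0 = 7 − 0 − 6 = 1; torsion from ∂_1 factors > 1: none. So H_0 ≅ Z.
H_1: b_1 = 12 − 6 − 5 = 1; torsion from ∂_2 factors > 1: none. So H_1 ≅ Z.
H_2: b_2 = 6 − 5 − 1 = 0; torsion from ∂_3 factors > 1: none. So H_2 ≅ 0.
H_3: b_3 = 1 − 1 − 0 = 0; torsion from ∂_4 factors > 1: none. So H_3 ≅ 0.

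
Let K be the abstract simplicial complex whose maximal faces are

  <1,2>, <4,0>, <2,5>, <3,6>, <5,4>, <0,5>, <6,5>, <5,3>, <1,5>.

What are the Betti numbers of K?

b_0 = 1, b_1 = 3.

We work with the vertex ordering 0 < 1 < 2 < 3 < 4 < 5 < 6. The simplices of K, each written with vertices in increasing order, are:

  0-simplices (7): [0], [1], [2], [3], [4], [5], [6]
  1-simplices (9): [0,4], [0,5], [1,2], [1,5], [2,5], [3,5], [3,6], [4,5], [5,6]

so the chain groups are C_0 ≅ Z^7, C_1 ≅ Z^9.

Boundary ∂_1: C_1 → C_0 is given by ∂[p,q] = [q] − [p].
The 7×9 boundary matrix has rank 6 and Smith normal form diag(1,1,1,1,1,1).

From H_k ≅ ker(∂_k) / im(∂_{k+1}) we obtain:

  H_0: rank C_0 − rank ∂_1 = 7 − 6 = 1, and the invariant factors of ∂_1 are all 1, so H_0 ≅ Z.
  H_1: rank ker ∂_1 − rank ∂_2 = (9 − 6) − 0 = 3, and there is no ∂_2, so H_1 ≅ Z^3.

Hence the Betti numbers are b_0 = 1, b_1 = 3.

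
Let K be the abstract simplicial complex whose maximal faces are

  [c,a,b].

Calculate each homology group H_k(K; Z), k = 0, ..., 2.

Order the vertices as a < b < c. Listing each simplex with vertices in this order, K has dimension 2 with simplices:

  0-simplices (3): a, b, c
  1-simplices (3): ab, ac, bc
  2-simplices (1): abc

giving chain groups C_0 ≅ Z^3, C_1 ≅ Z^3, C_2 ≅ Z^1.

∂_1: C_1 → C_0 sends each edge [p,q] (with p < q) to q − p. For instance
  ∂bc = c − b.
As a 3×3 matrix over Z this has rank 2, with invariant factors (1,1).

∂_2: C_2 → C_1 sends each 2-simplex [p,q,r] to [q,r] − [p,r] + [p,q]. For instance
  ∂abc = bc − ac + ab.
This gives a 3×1 integer matrix of rank 1; reducing to Smith normal form yields diagonal entries (1).

Computing H_k = (kernel of ∂_k) / (image of ∂_{k+1}):

  H_0: rank C_0 − rank ∂_1 = 3 − 2 = 1, and the invariant factors of ∂_1 are all 1, so H_0 ≅ Z.
  H_1: rank ker ∂_1 − rank ∂_2 = (3 − 2) − 1 = 0, and the invariant factors of ∂_2 are all 1, so H_1 ≅ 0.
  H_2: rank ker ∂_2 − rank ∂_3 = (1 − 1) − 0 = 0, and there is no ∂_3, so H_2 ≅ 0.

As a check, the Euler characteristic is 3 − 3 + 1 = 1, which agrees with 1 − 0 + 0 = 1.
(K is a triangulation of the 2-simplex.)

H_0 = Z,  H_1 = 0,  H_2 = 0.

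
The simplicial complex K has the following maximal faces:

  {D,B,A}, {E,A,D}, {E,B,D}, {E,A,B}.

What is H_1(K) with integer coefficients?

Fix the vertex order A < B < D < E and write every simplex with vertices in increasing order. Then dim K = 2 and the simplices of K are:

  0-simplices (4): A, B, D, E
  1-simplices (6): AB, AD, AE, BD, BE, DE
  2-simplices (4): ABD, ABE, ADE, BDE

Hence C_0 ≅ Z^4, C_1 ≅ Z^6, C_2 ≅ Z^4.

The boundary map ∂_1: C_1 → C_0 maps an edge to its endpoints' difference, ∂[p,q] = q − p. For instance
  ∂AE = E − A.
This gives a 4×6 integer matrix of rank 3; reducing to Smith normal form yields diagonal entries (1,1,1).

The boundary map ∂_2: C_2 → C_1 maps a triangle to the signed sum of its edges. For instance
  ∂ABD = BD − AD + AB,
  ∂ADE = DE − AE + AD.
The resulting 6×4 matrix has rank 3, and its Smith normal form has invariant factors (1,1,1).

From H_k ≅ ker(∂_k) / im(∂_{k+1}) we obtain:

  H_1: rank ker ∂_1 − rank ∂_2 = (6 − 3) − 3 = 0, and the invariant factors of ∂_2 are all 1, so H_1 = 0.

H_1 = 0.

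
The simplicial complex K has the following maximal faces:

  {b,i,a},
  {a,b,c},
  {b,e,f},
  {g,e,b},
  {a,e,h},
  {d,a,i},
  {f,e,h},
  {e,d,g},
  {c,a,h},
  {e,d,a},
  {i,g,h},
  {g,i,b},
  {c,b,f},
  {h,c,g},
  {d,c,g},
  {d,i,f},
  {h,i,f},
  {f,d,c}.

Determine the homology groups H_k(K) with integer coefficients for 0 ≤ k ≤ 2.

H_0 = Z,  H_1 = Z^2,  H_2 = Z.

K has 9 vertices, 27 edges, 18 triangles.
rank ∂_0 = 0, rank ∂_1 = 8 ⇒ b_0 = 9 − 0 − 8 = 1; all invariant factors of ∂_1 are 1 so no torsion. So H_0 ≅ Z.
rank ∂_1 = 8, rank ∂_2 = 17 ⇒ b_1 = 27 − 8 − 17 = 2; all invariant factors of ∂_2 are 1 so no torsion. So H_1 ≅ Z^2.
rank ∂_2 = 17, rank ∂_3 = 0 ⇒ b_2 = 18 − 17 − 0 = 1. So H_2 ≅ Z.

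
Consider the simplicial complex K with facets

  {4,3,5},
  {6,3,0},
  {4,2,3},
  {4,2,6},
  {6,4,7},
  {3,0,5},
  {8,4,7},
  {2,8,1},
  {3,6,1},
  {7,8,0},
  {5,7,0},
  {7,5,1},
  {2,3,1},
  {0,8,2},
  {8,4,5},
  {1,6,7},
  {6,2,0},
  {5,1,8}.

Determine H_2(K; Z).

Fix the vertex order 0 < 1 < 2 < 3 < 4 < 5 < 6 < 7 < 8 and write every simplex with vertices in increasing order. Then dim K = 2 and the simplices of K are:

  0-simplices (9): [0], [1], [2], [3], [4], [5], [6], [7], [8]
  1-simplices (27): (27 of them)
  2-simplices (18): [0,2,6], [0,2,8], [0,3,5], [0,3,6], [0,5,7], [0,7,8], [1,2,3], [1,2,8], [1,3,6], [1,5,7], [1,5,8], [1,6,7], [2,3,4], [2,4,6], [3,4,5], [4,5,8], [4,6,7], [4,7,8]

Hence C_0 ≅ Z^9, C_1 ≅ Z^27, C_2 ≅ Z^18.

Boundary ∂_1: C_1 → C_0 is given by ∂[p,q] = [q] − [p]. For instance
  ∂[3,5] = [5] − [3].
This gives a 9×27 integer matrix of rank 8; reducing to Smith normal form yields diagonal entries (1,1,1,1,1,1,1,1).

The boundary map ∂_2: C_2 → C_1 maps a triangle to the signed sum of its edges. For instance
  ∂[4,5,8] = [5,8] − [4,8] + [4,5],
  ∂[2,3,4] = [3,4] − [2,4] + [2,3].
This gives a 27×18 integer matrix of rank 18; reducing to Smith normal form yields diagonal entries (1,1,1,1,1,1,1,1,1,1,1,1,1,1,1,1,1,2).

Computing H_k = (kernel of ∂_k) / (image of ∂_{k+1}):

  H_2: rank ker ∂_2 − rank ∂_3 = (18 − 18) − 0 = 0, and there is no ∂_3, so H_2 = 0.

(K is a triangulation of the Klein bottle.)

H_2 = 0.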